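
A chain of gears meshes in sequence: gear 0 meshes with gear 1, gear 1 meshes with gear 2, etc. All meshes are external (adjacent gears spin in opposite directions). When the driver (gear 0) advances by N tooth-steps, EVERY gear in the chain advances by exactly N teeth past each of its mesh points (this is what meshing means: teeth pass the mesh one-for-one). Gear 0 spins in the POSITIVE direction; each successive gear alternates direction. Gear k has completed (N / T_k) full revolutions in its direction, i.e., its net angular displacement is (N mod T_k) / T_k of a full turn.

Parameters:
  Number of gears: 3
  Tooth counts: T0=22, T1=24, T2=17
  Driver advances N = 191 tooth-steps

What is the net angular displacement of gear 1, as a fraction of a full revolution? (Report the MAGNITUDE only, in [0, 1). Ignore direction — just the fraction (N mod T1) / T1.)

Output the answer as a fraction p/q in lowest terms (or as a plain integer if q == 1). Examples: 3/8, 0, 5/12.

Answer: 23/24

Derivation:
Chain of 3 gears, tooth counts: [22, 24, 17]
  gear 0: T0=22, direction=positive, advance = 191 mod 22 = 15 teeth = 15/22 turn
  gear 1: T1=24, direction=negative, advance = 191 mod 24 = 23 teeth = 23/24 turn
  gear 2: T2=17, direction=positive, advance = 191 mod 17 = 4 teeth = 4/17 turn
Gear 1: 191 mod 24 = 23
Fraction = 23 / 24 = 23/24 (gcd(23,24)=1) = 23/24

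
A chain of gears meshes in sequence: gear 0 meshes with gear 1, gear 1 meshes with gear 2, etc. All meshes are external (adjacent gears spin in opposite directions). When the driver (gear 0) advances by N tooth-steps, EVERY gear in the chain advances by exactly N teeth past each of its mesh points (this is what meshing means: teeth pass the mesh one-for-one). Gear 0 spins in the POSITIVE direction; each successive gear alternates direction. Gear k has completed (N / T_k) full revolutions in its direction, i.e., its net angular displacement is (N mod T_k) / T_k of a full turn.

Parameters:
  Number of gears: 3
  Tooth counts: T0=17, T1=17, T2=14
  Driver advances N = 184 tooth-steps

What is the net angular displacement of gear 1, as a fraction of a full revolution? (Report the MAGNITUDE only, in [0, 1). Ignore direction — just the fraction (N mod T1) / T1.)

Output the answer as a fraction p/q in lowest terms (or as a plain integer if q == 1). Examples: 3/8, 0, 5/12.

Answer: 14/17

Derivation:
Chain of 3 gears, tooth counts: [17, 17, 14]
  gear 0: T0=17, direction=positive, advance = 184 mod 17 = 14 teeth = 14/17 turn
  gear 1: T1=17, direction=negative, advance = 184 mod 17 = 14 teeth = 14/17 turn
  gear 2: T2=14, direction=positive, advance = 184 mod 14 = 2 teeth = 2/14 turn
Gear 1: 184 mod 17 = 14
Fraction = 14 / 17 = 14/17 (gcd(14,17)=1) = 14/17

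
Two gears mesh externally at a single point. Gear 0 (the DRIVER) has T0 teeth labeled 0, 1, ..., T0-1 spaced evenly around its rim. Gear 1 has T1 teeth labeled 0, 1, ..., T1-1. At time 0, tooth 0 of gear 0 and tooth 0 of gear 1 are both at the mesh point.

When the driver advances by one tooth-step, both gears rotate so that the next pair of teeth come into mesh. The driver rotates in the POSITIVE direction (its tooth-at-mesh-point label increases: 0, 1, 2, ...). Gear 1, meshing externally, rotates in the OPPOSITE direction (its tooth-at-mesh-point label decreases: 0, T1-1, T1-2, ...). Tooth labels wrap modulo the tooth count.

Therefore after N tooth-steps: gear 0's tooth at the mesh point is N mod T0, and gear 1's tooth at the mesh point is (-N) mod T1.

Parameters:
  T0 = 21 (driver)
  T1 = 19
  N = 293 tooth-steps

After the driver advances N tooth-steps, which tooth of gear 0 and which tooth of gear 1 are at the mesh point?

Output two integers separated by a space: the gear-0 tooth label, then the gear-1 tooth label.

Answer: 20 11

Derivation:
Gear 0 (driver, T0=21): tooth at mesh = N mod T0
  293 = 13 * 21 + 20, so 293 mod 21 = 20
  gear 0 tooth = 20
Gear 1 (driven, T1=19): tooth at mesh = (-N) mod T1
  293 = 15 * 19 + 8, so 293 mod 19 = 8
  (-293) mod 19 = (-8) mod 19 = 19 - 8 = 11
Mesh after 293 steps: gear-0 tooth 20 meets gear-1 tooth 11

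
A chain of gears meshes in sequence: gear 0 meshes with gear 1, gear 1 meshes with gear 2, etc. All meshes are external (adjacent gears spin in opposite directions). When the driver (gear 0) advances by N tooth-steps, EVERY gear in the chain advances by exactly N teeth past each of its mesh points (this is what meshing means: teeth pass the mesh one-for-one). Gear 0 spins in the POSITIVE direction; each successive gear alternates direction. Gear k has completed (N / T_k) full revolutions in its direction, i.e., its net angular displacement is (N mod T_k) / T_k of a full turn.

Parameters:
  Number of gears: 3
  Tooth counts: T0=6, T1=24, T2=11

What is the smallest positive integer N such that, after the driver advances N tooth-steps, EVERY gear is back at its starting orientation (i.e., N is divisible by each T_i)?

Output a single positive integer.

Gear k returns to start when N is a multiple of T_k.
All gears at start simultaneously when N is a common multiple of [6, 24, 11]; the smallest such N is lcm(6, 24, 11).
Start: lcm = T0 = 6
Fold in T1=24: gcd(6, 24) = 6; lcm(6, 24) = 6 * 24 / 6 = 144 / 6 = 24
Fold in T2=11: gcd(24, 11) = 1; lcm(24, 11) = 24 * 11 / 1 = 264 / 1 = 264
Full cycle length = 264

Answer: 264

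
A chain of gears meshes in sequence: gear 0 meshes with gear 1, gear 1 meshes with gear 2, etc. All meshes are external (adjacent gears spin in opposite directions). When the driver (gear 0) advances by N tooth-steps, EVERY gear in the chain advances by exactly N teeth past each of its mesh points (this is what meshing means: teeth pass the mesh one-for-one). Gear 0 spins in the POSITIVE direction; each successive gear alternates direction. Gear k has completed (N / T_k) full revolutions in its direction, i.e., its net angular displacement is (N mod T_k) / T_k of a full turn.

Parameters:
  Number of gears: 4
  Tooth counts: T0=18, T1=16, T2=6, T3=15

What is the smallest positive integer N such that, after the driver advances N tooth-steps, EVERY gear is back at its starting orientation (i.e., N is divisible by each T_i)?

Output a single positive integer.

Gear k returns to start when N is a multiple of T_k.
All gears at start simultaneously when N is a common multiple of [18, 16, 6, 15]; the smallest such N is lcm(18, 16, 6, 15).
Start: lcm = T0 = 18
Fold in T1=16: gcd(18, 16) = 2; lcm(18, 16) = 18 * 16 / 2 = 288 / 2 = 144
Fold in T2=6: gcd(144, 6) = 6; lcm(144, 6) = 144 * 6 / 6 = 864 / 6 = 144
Fold in T3=15: gcd(144, 15) = 3; lcm(144, 15) = 144 * 15 / 3 = 2160 / 3 = 720
Full cycle length = 720

Answer: 720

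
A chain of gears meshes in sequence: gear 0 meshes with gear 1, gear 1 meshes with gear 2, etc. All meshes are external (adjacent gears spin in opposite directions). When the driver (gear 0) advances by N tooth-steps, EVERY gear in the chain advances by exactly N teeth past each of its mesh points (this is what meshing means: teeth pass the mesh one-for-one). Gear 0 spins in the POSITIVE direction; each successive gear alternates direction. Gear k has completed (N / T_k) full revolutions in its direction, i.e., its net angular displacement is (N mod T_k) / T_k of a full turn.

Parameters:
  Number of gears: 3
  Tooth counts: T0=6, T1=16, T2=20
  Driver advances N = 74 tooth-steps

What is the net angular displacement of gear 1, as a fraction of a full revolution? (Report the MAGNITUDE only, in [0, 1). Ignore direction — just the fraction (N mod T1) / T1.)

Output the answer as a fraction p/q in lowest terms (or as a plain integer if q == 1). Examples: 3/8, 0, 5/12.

Answer: 5/8

Derivation:
Chain of 3 gears, tooth counts: [6, 16, 20]
  gear 0: T0=6, direction=positive, advance = 74 mod 6 = 2 teeth = 2/6 turn
  gear 1: T1=16, direction=negative, advance = 74 mod 16 = 10 teeth = 10/16 turn
  gear 2: T2=20, direction=positive, advance = 74 mod 20 = 14 teeth = 14/20 turn
Gear 1: 74 mod 16 = 10
Fraction = 10 / 16 = 5/8 (gcd(10,16)=2) = 5/8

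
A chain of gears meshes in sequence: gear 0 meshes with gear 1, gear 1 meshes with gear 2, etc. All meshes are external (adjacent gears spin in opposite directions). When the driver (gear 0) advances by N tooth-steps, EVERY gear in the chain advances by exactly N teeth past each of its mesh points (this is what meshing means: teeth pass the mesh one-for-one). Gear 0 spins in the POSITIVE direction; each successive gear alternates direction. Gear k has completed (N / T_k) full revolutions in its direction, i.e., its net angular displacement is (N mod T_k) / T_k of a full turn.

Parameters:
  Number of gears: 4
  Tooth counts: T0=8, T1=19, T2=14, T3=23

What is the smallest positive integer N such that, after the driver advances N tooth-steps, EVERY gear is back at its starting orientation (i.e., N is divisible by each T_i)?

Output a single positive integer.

Answer: 24472

Derivation:
Gear k returns to start when N is a multiple of T_k.
All gears at start simultaneously when N is a common multiple of [8, 19, 14, 23]; the smallest such N is lcm(8, 19, 14, 23).
Start: lcm = T0 = 8
Fold in T1=19: gcd(8, 19) = 1; lcm(8, 19) = 8 * 19 / 1 = 152 / 1 = 152
Fold in T2=14: gcd(152, 14) = 2; lcm(152, 14) = 152 * 14 / 2 = 2128 / 2 = 1064
Fold in T3=23: gcd(1064, 23) = 1; lcm(1064, 23) = 1064 * 23 / 1 = 24472 / 1 = 24472
Full cycle length = 24472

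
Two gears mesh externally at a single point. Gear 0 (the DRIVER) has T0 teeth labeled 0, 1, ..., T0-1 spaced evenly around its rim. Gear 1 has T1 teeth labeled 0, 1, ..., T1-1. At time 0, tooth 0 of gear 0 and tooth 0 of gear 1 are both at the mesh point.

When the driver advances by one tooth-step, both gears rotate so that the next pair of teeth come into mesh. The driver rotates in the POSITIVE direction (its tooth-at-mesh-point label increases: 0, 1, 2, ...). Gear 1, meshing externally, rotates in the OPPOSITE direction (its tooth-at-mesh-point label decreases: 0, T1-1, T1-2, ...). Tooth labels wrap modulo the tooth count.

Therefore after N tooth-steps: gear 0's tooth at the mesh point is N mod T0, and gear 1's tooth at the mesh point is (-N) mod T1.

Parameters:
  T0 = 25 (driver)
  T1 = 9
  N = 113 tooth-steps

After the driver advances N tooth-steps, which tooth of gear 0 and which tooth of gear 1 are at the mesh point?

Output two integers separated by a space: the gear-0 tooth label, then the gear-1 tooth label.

Gear 0 (driver, T0=25): tooth at mesh = N mod T0
  113 = 4 * 25 + 13, so 113 mod 25 = 13
  gear 0 tooth = 13
Gear 1 (driven, T1=9): tooth at mesh = (-N) mod T1
  113 = 12 * 9 + 5, so 113 mod 9 = 5
  (-113) mod 9 = (-5) mod 9 = 9 - 5 = 4
Mesh after 113 steps: gear-0 tooth 13 meets gear-1 tooth 4

Answer: 13 4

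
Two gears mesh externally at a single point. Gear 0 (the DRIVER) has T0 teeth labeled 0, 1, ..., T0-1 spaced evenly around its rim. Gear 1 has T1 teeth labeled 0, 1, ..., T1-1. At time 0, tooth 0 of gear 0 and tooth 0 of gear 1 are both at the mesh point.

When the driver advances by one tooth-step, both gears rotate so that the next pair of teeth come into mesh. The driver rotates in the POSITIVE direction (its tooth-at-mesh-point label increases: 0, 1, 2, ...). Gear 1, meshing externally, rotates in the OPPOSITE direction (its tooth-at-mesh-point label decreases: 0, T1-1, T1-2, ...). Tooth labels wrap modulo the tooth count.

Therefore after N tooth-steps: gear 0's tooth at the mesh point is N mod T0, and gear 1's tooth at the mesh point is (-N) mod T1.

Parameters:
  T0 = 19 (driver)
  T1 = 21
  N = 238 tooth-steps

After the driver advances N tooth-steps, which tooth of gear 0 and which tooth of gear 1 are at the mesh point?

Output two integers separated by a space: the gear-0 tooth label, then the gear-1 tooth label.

Answer: 10 14

Derivation:
Gear 0 (driver, T0=19): tooth at mesh = N mod T0
  238 = 12 * 19 + 10, so 238 mod 19 = 10
  gear 0 tooth = 10
Gear 1 (driven, T1=21): tooth at mesh = (-N) mod T1
  238 = 11 * 21 + 7, so 238 mod 21 = 7
  (-238) mod 21 = (-7) mod 21 = 21 - 7 = 14
Mesh after 238 steps: gear-0 tooth 10 meets gear-1 tooth 14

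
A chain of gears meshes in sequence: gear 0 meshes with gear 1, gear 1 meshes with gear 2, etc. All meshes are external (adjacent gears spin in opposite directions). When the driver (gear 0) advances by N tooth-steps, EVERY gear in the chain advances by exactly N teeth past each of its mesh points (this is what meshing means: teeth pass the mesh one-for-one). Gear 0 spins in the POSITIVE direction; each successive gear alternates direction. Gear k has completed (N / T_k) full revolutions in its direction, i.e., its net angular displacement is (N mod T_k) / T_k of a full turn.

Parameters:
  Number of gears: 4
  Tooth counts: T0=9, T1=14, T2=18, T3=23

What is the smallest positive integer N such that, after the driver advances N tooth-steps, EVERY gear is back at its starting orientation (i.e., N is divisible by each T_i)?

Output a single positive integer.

Answer: 2898

Derivation:
Gear k returns to start when N is a multiple of T_k.
All gears at start simultaneously when N is a common multiple of [9, 14, 18, 23]; the smallest such N is lcm(9, 14, 18, 23).
Start: lcm = T0 = 9
Fold in T1=14: gcd(9, 14) = 1; lcm(9, 14) = 9 * 14 / 1 = 126 / 1 = 126
Fold in T2=18: gcd(126, 18) = 18; lcm(126, 18) = 126 * 18 / 18 = 2268 / 18 = 126
Fold in T3=23: gcd(126, 23) = 1; lcm(126, 23) = 126 * 23 / 1 = 2898 / 1 = 2898
Full cycle length = 2898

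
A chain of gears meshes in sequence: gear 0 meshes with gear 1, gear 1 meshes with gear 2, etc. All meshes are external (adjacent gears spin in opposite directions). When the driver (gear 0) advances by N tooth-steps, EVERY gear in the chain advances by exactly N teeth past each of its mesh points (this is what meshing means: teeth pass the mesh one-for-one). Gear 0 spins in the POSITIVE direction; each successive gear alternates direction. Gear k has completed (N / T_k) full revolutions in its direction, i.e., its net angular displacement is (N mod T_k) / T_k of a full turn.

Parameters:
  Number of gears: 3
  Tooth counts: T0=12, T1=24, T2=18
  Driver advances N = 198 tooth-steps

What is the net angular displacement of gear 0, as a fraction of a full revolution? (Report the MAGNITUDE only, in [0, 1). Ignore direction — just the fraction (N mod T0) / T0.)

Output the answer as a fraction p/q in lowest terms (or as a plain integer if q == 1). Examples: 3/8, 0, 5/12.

Answer: 1/2

Derivation:
Chain of 3 gears, tooth counts: [12, 24, 18]
  gear 0: T0=12, direction=positive, advance = 198 mod 12 = 6 teeth = 6/12 turn
  gear 1: T1=24, direction=negative, advance = 198 mod 24 = 6 teeth = 6/24 turn
  gear 2: T2=18, direction=positive, advance = 198 mod 18 = 0 teeth = 0/18 turn
Gear 0: 198 mod 12 = 6
Fraction = 6 / 12 = 1/2 (gcd(6,12)=6) = 1/2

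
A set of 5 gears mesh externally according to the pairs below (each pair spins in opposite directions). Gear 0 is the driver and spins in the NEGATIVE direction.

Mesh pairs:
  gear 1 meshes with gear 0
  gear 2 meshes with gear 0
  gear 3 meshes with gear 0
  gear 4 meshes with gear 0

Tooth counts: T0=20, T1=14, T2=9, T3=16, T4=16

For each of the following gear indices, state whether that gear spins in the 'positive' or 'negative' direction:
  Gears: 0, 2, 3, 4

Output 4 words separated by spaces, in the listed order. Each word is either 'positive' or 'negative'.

Answer: negative positive positive positive

Derivation:
Gear 0 (driver): negative (depth 0)
  gear 1: meshes with gear 0 -> depth 1 -> positive (opposite of gear 0)
  gear 2: meshes with gear 0 -> depth 1 -> positive (opposite of gear 0)
  gear 3: meshes with gear 0 -> depth 1 -> positive (opposite of gear 0)
  gear 4: meshes with gear 0 -> depth 1 -> positive (opposite of gear 0)
Queried indices 0, 2, 3, 4 -> negative, positive, positive, positive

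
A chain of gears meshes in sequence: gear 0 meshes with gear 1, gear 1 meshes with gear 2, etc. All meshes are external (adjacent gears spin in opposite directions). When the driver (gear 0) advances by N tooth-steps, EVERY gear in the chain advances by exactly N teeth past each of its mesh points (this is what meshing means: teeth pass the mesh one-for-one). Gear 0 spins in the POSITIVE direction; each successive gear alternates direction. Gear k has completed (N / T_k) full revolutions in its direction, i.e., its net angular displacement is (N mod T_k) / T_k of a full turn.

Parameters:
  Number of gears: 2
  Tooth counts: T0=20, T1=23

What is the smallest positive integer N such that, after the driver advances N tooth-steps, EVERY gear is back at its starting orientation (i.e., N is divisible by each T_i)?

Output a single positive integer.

Gear k returns to start when N is a multiple of T_k.
All gears at start simultaneously when N is a common multiple of [20, 23]; the smallest such N is lcm(20, 23).
Start: lcm = T0 = 20
Fold in T1=23: gcd(20, 23) = 1; lcm(20, 23) = 20 * 23 / 1 = 460 / 1 = 460
Full cycle length = 460

Answer: 460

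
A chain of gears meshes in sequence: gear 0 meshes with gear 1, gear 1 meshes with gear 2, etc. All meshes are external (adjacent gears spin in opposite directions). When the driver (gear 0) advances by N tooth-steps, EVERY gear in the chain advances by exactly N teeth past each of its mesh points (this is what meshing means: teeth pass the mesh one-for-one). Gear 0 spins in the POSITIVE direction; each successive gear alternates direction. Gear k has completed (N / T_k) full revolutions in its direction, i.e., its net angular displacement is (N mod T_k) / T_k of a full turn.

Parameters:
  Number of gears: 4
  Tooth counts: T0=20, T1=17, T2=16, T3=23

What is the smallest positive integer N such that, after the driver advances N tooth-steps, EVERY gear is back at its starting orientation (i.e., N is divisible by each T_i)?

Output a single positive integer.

Answer: 31280

Derivation:
Gear k returns to start when N is a multiple of T_k.
All gears at start simultaneously when N is a common multiple of [20, 17, 16, 23]; the smallest such N is lcm(20, 17, 16, 23).
Start: lcm = T0 = 20
Fold in T1=17: gcd(20, 17) = 1; lcm(20, 17) = 20 * 17 / 1 = 340 / 1 = 340
Fold in T2=16: gcd(340, 16) = 4; lcm(340, 16) = 340 * 16 / 4 = 5440 / 4 = 1360
Fold in T3=23: gcd(1360, 23) = 1; lcm(1360, 23) = 1360 * 23 / 1 = 31280 / 1 = 31280
Full cycle length = 31280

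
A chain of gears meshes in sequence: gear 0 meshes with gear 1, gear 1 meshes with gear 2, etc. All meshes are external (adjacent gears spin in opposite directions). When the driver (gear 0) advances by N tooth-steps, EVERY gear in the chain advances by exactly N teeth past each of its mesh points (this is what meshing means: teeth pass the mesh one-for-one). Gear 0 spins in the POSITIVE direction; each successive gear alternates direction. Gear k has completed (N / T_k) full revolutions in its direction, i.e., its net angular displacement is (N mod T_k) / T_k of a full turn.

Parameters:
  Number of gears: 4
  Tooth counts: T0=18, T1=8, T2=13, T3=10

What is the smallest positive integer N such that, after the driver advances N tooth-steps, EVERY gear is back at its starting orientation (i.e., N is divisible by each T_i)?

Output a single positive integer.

Gear k returns to start when N is a multiple of T_k.
All gears at start simultaneously when N is a common multiple of [18, 8, 13, 10]; the smallest such N is lcm(18, 8, 13, 10).
Start: lcm = T0 = 18
Fold in T1=8: gcd(18, 8) = 2; lcm(18, 8) = 18 * 8 / 2 = 144 / 2 = 72
Fold in T2=13: gcd(72, 13) = 1; lcm(72, 13) = 72 * 13 / 1 = 936 / 1 = 936
Fold in T3=10: gcd(936, 10) = 2; lcm(936, 10) = 936 * 10 / 2 = 9360 / 2 = 4680
Full cycle length = 4680

Answer: 4680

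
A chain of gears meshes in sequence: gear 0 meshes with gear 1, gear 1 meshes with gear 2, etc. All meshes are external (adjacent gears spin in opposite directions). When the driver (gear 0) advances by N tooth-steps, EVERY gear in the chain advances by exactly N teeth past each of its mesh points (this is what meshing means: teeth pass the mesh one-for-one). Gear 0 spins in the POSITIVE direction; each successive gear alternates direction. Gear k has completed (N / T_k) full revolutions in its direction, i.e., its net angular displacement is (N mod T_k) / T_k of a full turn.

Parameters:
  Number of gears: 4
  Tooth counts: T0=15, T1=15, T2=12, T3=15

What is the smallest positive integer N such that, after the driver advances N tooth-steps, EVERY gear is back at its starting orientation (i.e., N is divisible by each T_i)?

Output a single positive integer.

Gear k returns to start when N is a multiple of T_k.
All gears at start simultaneously when N is a common multiple of [15, 15, 12, 15]; the smallest such N is lcm(15, 15, 12, 15).
Start: lcm = T0 = 15
Fold in T1=15: gcd(15, 15) = 15; lcm(15, 15) = 15 * 15 / 15 = 225 / 15 = 15
Fold in T2=12: gcd(15, 12) = 3; lcm(15, 12) = 15 * 12 / 3 = 180 / 3 = 60
Fold in T3=15: gcd(60, 15) = 15; lcm(60, 15) = 60 * 15 / 15 = 900 / 15 = 60
Full cycle length = 60

Answer: 60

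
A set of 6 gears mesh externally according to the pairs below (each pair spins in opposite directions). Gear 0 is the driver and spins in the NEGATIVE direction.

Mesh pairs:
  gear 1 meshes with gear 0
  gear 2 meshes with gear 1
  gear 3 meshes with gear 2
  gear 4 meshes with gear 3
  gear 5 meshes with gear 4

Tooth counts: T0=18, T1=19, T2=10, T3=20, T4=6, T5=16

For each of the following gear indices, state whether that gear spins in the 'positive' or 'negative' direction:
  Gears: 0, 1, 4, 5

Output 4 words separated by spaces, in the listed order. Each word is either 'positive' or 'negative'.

Answer: negative positive negative positive

Derivation:
Gear 0 (driver): negative (depth 0)
  gear 1: meshes with gear 0 -> depth 1 -> positive (opposite of gear 0)
  gear 2: meshes with gear 1 -> depth 2 -> negative (opposite of gear 1)
  gear 3: meshes with gear 2 -> depth 3 -> positive (opposite of gear 2)
  gear 4: meshes with gear 3 -> depth 4 -> negative (opposite of gear 3)
  gear 5: meshes with gear 4 -> depth 5 -> positive (opposite of gear 4)
Queried indices 0, 1, 4, 5 -> negative, positive, negative, positive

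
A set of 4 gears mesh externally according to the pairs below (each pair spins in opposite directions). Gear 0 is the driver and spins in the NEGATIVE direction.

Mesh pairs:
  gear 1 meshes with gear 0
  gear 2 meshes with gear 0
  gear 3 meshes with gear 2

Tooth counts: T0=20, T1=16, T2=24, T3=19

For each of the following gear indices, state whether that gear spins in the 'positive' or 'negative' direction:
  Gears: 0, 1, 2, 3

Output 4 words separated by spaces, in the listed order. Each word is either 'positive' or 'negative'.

Gear 0 (driver): negative (depth 0)
  gear 1: meshes with gear 0 -> depth 1 -> positive (opposite of gear 0)
  gear 2: meshes with gear 0 -> depth 1 -> positive (opposite of gear 0)
  gear 3: meshes with gear 2 -> depth 2 -> negative (opposite of gear 2)
Queried indices 0, 1, 2, 3 -> negative, positive, positive, negative

Answer: negative positive positive negative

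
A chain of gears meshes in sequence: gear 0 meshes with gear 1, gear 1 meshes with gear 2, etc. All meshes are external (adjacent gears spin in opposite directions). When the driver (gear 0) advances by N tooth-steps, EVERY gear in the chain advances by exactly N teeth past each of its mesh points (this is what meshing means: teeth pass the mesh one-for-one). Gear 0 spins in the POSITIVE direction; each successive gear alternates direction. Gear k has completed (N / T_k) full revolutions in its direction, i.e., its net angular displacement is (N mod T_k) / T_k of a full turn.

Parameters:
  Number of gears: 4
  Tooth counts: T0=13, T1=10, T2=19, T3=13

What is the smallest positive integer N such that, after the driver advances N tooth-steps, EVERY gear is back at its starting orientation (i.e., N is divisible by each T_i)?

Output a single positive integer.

Gear k returns to start when N is a multiple of T_k.
All gears at start simultaneously when N is a common multiple of [13, 10, 19, 13]; the smallest such N is lcm(13, 10, 19, 13).
Start: lcm = T0 = 13
Fold in T1=10: gcd(13, 10) = 1; lcm(13, 10) = 13 * 10 / 1 = 130 / 1 = 130
Fold in T2=19: gcd(130, 19) = 1; lcm(130, 19) = 130 * 19 / 1 = 2470 / 1 = 2470
Fold in T3=13: gcd(2470, 13) = 13; lcm(2470, 13) = 2470 * 13 / 13 = 32110 / 13 = 2470
Full cycle length = 2470

Answer: 2470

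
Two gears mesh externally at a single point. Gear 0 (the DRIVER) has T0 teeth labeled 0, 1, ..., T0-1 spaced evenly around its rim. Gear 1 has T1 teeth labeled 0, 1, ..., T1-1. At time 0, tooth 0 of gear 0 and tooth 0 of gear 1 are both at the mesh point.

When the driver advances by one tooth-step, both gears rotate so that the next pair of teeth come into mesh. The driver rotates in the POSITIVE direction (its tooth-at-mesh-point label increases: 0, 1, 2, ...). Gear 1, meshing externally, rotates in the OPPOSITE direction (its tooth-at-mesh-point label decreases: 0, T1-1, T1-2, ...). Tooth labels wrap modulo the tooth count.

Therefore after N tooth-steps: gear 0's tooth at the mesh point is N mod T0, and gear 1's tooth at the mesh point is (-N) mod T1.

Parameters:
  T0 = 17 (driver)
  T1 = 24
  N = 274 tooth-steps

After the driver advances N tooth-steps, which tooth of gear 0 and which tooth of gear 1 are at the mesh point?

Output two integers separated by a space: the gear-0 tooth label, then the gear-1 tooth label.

Answer: 2 14

Derivation:
Gear 0 (driver, T0=17): tooth at mesh = N mod T0
  274 = 16 * 17 + 2, so 274 mod 17 = 2
  gear 0 tooth = 2
Gear 1 (driven, T1=24): tooth at mesh = (-N) mod T1
  274 = 11 * 24 + 10, so 274 mod 24 = 10
  (-274) mod 24 = (-10) mod 24 = 24 - 10 = 14
Mesh after 274 steps: gear-0 tooth 2 meets gear-1 tooth 14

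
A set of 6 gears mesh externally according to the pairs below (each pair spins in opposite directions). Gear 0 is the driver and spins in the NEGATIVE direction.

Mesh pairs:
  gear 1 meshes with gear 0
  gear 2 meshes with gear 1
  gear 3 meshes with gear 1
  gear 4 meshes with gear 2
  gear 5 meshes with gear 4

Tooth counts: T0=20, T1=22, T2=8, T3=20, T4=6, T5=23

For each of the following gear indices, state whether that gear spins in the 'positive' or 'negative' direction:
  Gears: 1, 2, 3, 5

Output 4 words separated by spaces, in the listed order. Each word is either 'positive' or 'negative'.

Gear 0 (driver): negative (depth 0)
  gear 1: meshes with gear 0 -> depth 1 -> positive (opposite of gear 0)
  gear 2: meshes with gear 1 -> depth 2 -> negative (opposite of gear 1)
  gear 3: meshes with gear 1 -> depth 2 -> negative (opposite of gear 1)
  gear 4: meshes with gear 2 -> depth 3 -> positive (opposite of gear 2)
  gear 5: meshes with gear 4 -> depth 4 -> negative (opposite of gear 4)
Queried indices 1, 2, 3, 5 -> positive, negative, negative, negative

Answer: positive negative negative negative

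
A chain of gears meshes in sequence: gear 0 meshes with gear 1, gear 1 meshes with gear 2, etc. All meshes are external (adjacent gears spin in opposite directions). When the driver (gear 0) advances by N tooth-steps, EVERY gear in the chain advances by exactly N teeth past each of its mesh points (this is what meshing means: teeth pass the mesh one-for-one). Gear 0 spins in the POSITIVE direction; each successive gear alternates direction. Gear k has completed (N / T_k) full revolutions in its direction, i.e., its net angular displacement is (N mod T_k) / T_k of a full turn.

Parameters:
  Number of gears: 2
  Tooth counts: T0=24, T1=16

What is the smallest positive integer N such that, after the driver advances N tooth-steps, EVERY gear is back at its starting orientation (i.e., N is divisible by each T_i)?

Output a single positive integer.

Gear k returns to start when N is a multiple of T_k.
All gears at start simultaneously when N is a common multiple of [24, 16]; the smallest such N is lcm(24, 16).
Start: lcm = T0 = 24
Fold in T1=16: gcd(24, 16) = 8; lcm(24, 16) = 24 * 16 / 8 = 384 / 8 = 48
Full cycle length = 48

Answer: 48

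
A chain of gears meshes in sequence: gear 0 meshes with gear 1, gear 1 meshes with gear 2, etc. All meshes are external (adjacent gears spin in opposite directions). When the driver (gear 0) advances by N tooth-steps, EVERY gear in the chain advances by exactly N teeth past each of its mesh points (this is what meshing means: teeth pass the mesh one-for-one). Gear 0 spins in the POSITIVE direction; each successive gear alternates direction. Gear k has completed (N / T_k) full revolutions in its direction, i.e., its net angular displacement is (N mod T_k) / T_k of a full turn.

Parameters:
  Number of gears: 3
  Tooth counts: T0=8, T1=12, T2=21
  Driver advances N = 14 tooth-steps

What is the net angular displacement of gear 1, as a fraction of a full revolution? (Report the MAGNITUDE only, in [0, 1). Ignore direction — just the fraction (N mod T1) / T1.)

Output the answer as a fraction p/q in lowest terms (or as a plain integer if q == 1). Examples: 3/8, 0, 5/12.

Chain of 3 gears, tooth counts: [8, 12, 21]
  gear 0: T0=8, direction=positive, advance = 14 mod 8 = 6 teeth = 6/8 turn
  gear 1: T1=12, direction=negative, advance = 14 mod 12 = 2 teeth = 2/12 turn
  gear 2: T2=21, direction=positive, advance = 14 mod 21 = 14 teeth = 14/21 turn
Gear 1: 14 mod 12 = 2
Fraction = 2 / 12 = 1/6 (gcd(2,12)=2) = 1/6

Answer: 1/6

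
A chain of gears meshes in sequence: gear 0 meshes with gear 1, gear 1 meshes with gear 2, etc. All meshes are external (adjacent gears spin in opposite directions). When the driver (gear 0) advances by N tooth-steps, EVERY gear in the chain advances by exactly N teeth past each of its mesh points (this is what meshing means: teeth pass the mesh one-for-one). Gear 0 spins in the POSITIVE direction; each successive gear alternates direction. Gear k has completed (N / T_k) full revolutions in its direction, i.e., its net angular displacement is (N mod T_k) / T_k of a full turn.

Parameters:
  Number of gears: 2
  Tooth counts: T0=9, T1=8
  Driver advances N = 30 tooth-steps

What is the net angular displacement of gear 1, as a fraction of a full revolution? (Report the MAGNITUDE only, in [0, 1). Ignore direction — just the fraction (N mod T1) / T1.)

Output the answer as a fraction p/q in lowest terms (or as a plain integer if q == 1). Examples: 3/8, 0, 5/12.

Answer: 3/4

Derivation:
Chain of 2 gears, tooth counts: [9, 8]
  gear 0: T0=9, direction=positive, advance = 30 mod 9 = 3 teeth = 3/9 turn
  gear 1: T1=8, direction=negative, advance = 30 mod 8 = 6 teeth = 6/8 turn
Gear 1: 30 mod 8 = 6
Fraction = 6 / 8 = 3/4 (gcd(6,8)=2) = 3/4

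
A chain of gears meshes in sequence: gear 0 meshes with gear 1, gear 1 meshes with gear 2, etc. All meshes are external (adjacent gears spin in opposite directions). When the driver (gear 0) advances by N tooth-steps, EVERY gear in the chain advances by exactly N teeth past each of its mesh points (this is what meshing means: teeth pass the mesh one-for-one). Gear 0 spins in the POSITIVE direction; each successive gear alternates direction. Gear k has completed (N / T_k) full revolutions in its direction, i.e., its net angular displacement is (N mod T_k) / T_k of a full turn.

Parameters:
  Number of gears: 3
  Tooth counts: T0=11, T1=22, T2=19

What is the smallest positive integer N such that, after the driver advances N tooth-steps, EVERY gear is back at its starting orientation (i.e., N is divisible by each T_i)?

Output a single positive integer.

Answer: 418

Derivation:
Gear k returns to start when N is a multiple of T_k.
All gears at start simultaneously when N is a common multiple of [11, 22, 19]; the smallest such N is lcm(11, 22, 19).
Start: lcm = T0 = 11
Fold in T1=22: gcd(11, 22) = 11; lcm(11, 22) = 11 * 22 / 11 = 242 / 11 = 22
Fold in T2=19: gcd(22, 19) = 1; lcm(22, 19) = 22 * 19 / 1 = 418 / 1 = 418
Full cycle length = 418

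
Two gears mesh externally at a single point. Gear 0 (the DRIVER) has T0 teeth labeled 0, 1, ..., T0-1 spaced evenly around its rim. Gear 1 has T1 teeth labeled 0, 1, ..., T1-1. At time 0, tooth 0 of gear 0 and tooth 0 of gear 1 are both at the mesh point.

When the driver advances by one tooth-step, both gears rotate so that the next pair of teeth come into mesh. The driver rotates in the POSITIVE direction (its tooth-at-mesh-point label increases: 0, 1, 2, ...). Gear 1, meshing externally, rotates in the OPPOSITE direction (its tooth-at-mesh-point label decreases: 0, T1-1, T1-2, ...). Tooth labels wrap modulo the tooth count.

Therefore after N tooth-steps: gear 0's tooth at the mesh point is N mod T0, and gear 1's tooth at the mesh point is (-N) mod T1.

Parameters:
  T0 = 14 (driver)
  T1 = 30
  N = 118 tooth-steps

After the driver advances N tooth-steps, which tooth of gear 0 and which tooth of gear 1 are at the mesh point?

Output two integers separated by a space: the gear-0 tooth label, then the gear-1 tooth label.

Gear 0 (driver, T0=14): tooth at mesh = N mod T0
  118 = 8 * 14 + 6, so 118 mod 14 = 6
  gear 0 tooth = 6
Gear 1 (driven, T1=30): tooth at mesh = (-N) mod T1
  118 = 3 * 30 + 28, so 118 mod 30 = 28
  (-118) mod 30 = (-28) mod 30 = 30 - 28 = 2
Mesh after 118 steps: gear-0 tooth 6 meets gear-1 tooth 2

Answer: 6 2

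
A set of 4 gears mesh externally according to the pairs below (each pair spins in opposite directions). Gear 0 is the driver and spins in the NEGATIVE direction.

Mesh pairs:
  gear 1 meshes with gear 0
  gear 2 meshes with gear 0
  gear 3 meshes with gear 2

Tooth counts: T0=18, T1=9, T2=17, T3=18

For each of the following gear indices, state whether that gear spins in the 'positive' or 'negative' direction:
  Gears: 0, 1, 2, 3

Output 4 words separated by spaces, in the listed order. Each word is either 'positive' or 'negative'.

Answer: negative positive positive negative

Derivation:
Gear 0 (driver): negative (depth 0)
  gear 1: meshes with gear 0 -> depth 1 -> positive (opposite of gear 0)
  gear 2: meshes with gear 0 -> depth 1 -> positive (opposite of gear 0)
  gear 3: meshes with gear 2 -> depth 2 -> negative (opposite of gear 2)
Queried indices 0, 1, 2, 3 -> negative, positive, positive, negative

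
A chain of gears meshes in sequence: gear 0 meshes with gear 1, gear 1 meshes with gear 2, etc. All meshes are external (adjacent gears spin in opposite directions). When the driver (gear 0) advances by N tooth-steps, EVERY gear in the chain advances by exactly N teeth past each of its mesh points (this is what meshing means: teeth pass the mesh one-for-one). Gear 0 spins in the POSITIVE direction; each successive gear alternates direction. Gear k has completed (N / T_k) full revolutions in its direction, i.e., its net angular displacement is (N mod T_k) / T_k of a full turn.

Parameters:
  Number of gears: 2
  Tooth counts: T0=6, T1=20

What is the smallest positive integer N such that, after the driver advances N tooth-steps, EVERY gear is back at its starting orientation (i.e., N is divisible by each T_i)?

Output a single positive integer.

Gear k returns to start when N is a multiple of T_k.
All gears at start simultaneously when N is a common multiple of [6, 20]; the smallest such N is lcm(6, 20).
Start: lcm = T0 = 6
Fold in T1=20: gcd(6, 20) = 2; lcm(6, 20) = 6 * 20 / 2 = 120 / 2 = 60
Full cycle length = 60

Answer: 60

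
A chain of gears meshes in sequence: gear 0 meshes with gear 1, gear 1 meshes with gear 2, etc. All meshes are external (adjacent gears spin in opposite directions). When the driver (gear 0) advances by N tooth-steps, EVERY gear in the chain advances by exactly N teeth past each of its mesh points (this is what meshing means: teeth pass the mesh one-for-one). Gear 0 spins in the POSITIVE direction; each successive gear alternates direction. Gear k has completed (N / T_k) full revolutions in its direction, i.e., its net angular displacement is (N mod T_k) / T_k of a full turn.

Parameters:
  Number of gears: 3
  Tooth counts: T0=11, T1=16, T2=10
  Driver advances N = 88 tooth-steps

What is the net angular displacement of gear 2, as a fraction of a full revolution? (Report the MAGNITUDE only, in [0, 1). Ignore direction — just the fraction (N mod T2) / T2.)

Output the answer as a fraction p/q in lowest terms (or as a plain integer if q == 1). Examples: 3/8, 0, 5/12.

Answer: 4/5

Derivation:
Chain of 3 gears, tooth counts: [11, 16, 10]
  gear 0: T0=11, direction=positive, advance = 88 mod 11 = 0 teeth = 0/11 turn
  gear 1: T1=16, direction=negative, advance = 88 mod 16 = 8 teeth = 8/16 turn
  gear 2: T2=10, direction=positive, advance = 88 mod 10 = 8 teeth = 8/10 turn
Gear 2: 88 mod 10 = 8
Fraction = 8 / 10 = 4/5 (gcd(8,10)=2) = 4/5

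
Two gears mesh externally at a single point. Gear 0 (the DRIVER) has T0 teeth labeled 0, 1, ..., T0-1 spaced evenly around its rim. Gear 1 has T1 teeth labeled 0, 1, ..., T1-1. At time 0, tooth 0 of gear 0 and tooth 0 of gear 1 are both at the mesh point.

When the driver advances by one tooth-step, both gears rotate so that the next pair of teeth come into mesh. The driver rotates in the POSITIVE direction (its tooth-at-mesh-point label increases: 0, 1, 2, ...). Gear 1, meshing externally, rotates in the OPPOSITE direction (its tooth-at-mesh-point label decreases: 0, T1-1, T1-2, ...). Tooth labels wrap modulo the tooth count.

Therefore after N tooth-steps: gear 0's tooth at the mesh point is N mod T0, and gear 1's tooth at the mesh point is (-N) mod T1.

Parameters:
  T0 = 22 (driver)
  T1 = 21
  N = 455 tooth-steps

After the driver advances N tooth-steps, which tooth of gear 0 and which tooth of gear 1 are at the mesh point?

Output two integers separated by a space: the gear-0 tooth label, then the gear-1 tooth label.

Gear 0 (driver, T0=22): tooth at mesh = N mod T0
  455 = 20 * 22 + 15, so 455 mod 22 = 15
  gear 0 tooth = 15
Gear 1 (driven, T1=21): tooth at mesh = (-N) mod T1
  455 = 21 * 21 + 14, so 455 mod 21 = 14
  (-455) mod 21 = (-14) mod 21 = 21 - 14 = 7
Mesh after 455 steps: gear-0 tooth 15 meets gear-1 tooth 7

Answer: 15 7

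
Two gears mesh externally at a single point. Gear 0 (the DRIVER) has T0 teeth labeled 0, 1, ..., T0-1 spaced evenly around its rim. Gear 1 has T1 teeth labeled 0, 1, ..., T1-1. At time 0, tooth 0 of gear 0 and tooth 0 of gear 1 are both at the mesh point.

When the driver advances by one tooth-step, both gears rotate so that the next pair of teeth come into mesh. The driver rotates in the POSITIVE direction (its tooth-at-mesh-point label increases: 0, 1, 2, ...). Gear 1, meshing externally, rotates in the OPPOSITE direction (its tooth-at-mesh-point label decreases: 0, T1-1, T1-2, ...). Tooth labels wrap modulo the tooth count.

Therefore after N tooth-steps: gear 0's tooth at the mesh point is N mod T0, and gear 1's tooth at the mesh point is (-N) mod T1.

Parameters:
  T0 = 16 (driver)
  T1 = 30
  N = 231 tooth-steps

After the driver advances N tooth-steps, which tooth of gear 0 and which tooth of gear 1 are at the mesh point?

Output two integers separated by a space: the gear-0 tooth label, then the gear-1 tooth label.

Gear 0 (driver, T0=16): tooth at mesh = N mod T0
  231 = 14 * 16 + 7, so 231 mod 16 = 7
  gear 0 tooth = 7
Gear 1 (driven, T1=30): tooth at mesh = (-N) mod T1
  231 = 7 * 30 + 21, so 231 mod 30 = 21
  (-231) mod 30 = (-21) mod 30 = 30 - 21 = 9
Mesh after 231 steps: gear-0 tooth 7 meets gear-1 tooth 9

Answer: 7 9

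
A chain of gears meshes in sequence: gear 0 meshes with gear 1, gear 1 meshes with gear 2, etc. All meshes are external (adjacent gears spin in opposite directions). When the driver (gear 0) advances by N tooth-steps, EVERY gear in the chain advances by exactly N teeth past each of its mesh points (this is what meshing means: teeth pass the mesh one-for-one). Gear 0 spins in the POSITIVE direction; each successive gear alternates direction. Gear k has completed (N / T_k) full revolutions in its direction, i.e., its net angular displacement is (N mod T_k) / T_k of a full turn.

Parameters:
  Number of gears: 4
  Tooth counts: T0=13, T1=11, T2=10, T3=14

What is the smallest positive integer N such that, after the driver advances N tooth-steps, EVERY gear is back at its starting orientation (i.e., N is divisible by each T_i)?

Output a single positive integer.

Answer: 10010

Derivation:
Gear k returns to start when N is a multiple of T_k.
All gears at start simultaneously when N is a common multiple of [13, 11, 10, 14]; the smallest such N is lcm(13, 11, 10, 14).
Start: lcm = T0 = 13
Fold in T1=11: gcd(13, 11) = 1; lcm(13, 11) = 13 * 11 / 1 = 143 / 1 = 143
Fold in T2=10: gcd(143, 10) = 1; lcm(143, 10) = 143 * 10 / 1 = 1430 / 1 = 1430
Fold in T3=14: gcd(1430, 14) = 2; lcm(1430, 14) = 1430 * 14 / 2 = 20020 / 2 = 10010
Full cycle length = 10010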